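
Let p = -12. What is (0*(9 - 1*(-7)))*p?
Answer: 0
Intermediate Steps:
(0*(9 - 1*(-7)))*p = (0*(9 - 1*(-7)))*(-12) = (0*(9 + 7))*(-12) = (0*16)*(-12) = 0*(-12) = 0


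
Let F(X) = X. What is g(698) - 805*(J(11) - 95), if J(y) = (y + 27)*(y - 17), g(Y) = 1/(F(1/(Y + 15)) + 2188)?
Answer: 405635101388/1560045 ≈ 2.6002e+5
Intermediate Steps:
g(Y) = 1/(2188 + 1/(15 + Y)) (g(Y) = 1/(1/(Y + 15) + 2188) = 1/(1/(15 + Y) + 2188) = 1/(2188 + 1/(15 + Y)))
J(y) = (-17 + y)*(27 + y) (J(y) = (27 + y)*(-17 + y) = (-17 + y)*(27 + y))
g(698) - 805*(J(11) - 95) = (15 + 698)/(32821 + 2188*698) - 805*((-459 + 11² + 10*11) - 95) = 713/(32821 + 1527224) - 805*((-459 + 121 + 110) - 95) = 713/1560045 - 805*(-228 - 95) = (1/1560045)*713 - 805*(-323) = 713/1560045 + 260015 = 405635101388/1560045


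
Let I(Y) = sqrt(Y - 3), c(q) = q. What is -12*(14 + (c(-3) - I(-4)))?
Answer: -132 + 12*I*sqrt(7) ≈ -132.0 + 31.749*I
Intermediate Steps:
I(Y) = sqrt(-3 + Y)
-12*(14 + (c(-3) - I(-4))) = -12*(14 + (-3 - sqrt(-3 - 4))) = -12*(14 + (-3 - sqrt(-7))) = -12*(14 + (-3 - I*sqrt(7))) = -12*(11 - I*sqrt(7)) = -132 + 12*I*sqrt(7)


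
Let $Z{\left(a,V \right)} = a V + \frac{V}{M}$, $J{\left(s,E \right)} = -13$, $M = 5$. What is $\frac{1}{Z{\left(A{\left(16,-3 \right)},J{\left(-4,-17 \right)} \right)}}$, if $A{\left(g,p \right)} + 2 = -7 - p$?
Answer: $\frac{5}{377} \approx 0.013263$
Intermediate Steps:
$A{\left(g,p \right)} = -9 - p$ ($A{\left(g,p \right)} = -2 - \left(7 + p\right) = -9 - p$)
$Z{\left(a,V \right)} = \frac{V}{5} + V a$ ($Z{\left(a,V \right)} = a V + \frac{V}{5} = V a + V \frac{1}{5} = V a + \frac{V}{5} = \frac{V}{5} + V a$)
$\frac{1}{Z{\left(A{\left(16,-3 \right)},J{\left(-4,-17 \right)} \right)}} = \frac{1}{\left(-13\right) \left(\frac{1}{5} - 6\right)} = \frac{1}{\left(-13\right) \left(- \frac{29}{5}\right)} = \frac{1}{\frac{377}{5}} = \frac{5}{377}$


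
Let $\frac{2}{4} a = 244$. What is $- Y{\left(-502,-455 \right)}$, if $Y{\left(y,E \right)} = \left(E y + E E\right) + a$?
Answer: $-435923$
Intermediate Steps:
$a = 488$ ($a = 2 \cdot 244 = 488$)
$Y{\left(y,E \right)} = 488 + E^{2} + E y$ ($Y{\left(y,E \right)} = \left(E y + E E\right) + 488 = \left(E y + E^{2}\right) + 488 = \left(E^{2} + E y\right) + 488 = 488 + E^{2} + E y$)
$- Y{\left(-502,-455 \right)} = - (488 + \left(-455\right)^{2} - -228410) = - (488 + 207025 + 228410) = \left(-1\right) 435923 = -435923$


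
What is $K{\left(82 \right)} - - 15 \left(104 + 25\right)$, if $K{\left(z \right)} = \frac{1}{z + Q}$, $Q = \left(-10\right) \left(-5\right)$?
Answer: $\frac{255421}{132} \approx 1935.0$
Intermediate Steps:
$Q = 50$
$K{\left(z \right)} = \frac{1}{50 + z}$ ($K{\left(z \right)} = \frac{1}{z + 50} = \frac{1}{50 + z}$)
$K{\left(82 \right)} - - 15 \left(104 + 25\right) = \frac{1}{50 + 82} - - 15 \left(104 + 25\right) = \frac{1}{132} - \left(-15\right) 129 = \frac{1}{132} - -1935 = \frac{1}{132} + 1935 = \frac{255421}{132}$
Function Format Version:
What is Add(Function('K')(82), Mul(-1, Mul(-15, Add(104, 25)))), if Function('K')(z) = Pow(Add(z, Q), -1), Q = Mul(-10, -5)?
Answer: Rational(255421, 132) ≈ 1935.0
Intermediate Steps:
Q = 50
Function('K')(z) = Pow(Add(50, z), -1) (Function('K')(z) = Pow(Add(z, 50), -1) = Pow(Add(50, z), -1))
Add(Function('K')(82), Mul(-1, Mul(-15, Add(104, 25)))) = Add(Pow(Add(50, 82), -1), Mul(-1, Mul(-15, Add(104, 25)))) = Add(Pow(132, -1), Mul(-1, Mul(-15, 129))) = Add(Rational(1, 132), Mul(-1, -1935)) = Add(Rational(1, 132), 1935) = Rational(255421, 132)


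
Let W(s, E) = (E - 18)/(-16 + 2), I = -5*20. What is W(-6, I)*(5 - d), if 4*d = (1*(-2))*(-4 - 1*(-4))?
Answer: 295/7 ≈ 42.143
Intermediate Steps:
I = -100
W(s, E) = 9/7 - E/14 (W(s, E) = (-18 + E)/(-14) = (-18 + E)*(-1/14) = 9/7 - E/14)
d = 0 (d = ((1*(-2))*(-4 - 1*(-4)))/4 = (-2*(-4 + 4))/4 = (-2*0)/4 = (1/4)*0 = 0)
W(-6, I)*(5 - d) = (9/7 - 1/14*(-100))*(5 - 1*0) = (9/7 + 50/7)*(5 + 0) = (59/7)*5 = 295/7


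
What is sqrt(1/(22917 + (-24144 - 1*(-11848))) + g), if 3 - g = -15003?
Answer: sqrt(1692761459467)/10621 ≈ 122.50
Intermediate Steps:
g = 15006 (g = 3 - 1*(-15003) = 3 + 15003 = 15006)
sqrt(1/(22917 + (-24144 - 1*(-11848))) + g) = sqrt(1/(22917 + (-24144 - 1*(-11848))) + 15006) = sqrt(1/(22917 + (-24144 + 11848)) + 15006) = sqrt(1/(22917 - 12296) + 15006) = sqrt(1/10621 + 15006) = sqrt(159378727/10621) = sqrt(1692761459467)/10621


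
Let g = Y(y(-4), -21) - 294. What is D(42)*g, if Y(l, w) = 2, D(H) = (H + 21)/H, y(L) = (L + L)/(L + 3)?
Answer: -438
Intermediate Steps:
y(L) = 2*L/(3 + L) (y(L) = (2*L)/(3 + L) = 2*L/(3 + L))
D(H) = (21 + H)/H
g = -292 (g = 2 - 294 = -292)
D(42)*g = ((21 + 42)/42)*(-292) = ((1/42)*63)*(-292) = (3/2)*(-292) = -438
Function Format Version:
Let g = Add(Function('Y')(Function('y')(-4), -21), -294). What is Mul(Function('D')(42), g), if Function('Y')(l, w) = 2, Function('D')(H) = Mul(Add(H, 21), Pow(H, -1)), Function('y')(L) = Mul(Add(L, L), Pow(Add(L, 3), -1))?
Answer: -438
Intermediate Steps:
Function('y')(L) = Mul(2, L, Pow(Add(3, L), -1)) (Function('y')(L) = Mul(Mul(2, L), Pow(Add(3, L), -1)) = Mul(2, L, Pow(Add(3, L), -1)))
Function('D')(H) = Mul(Pow(H, -1), Add(21, H)) (Function('D')(H) = Mul(Add(21, H), Pow(H, -1)) = Mul(Pow(H, -1), Add(21, H)))
g = -292 (g = Add(2, -294) = -292)
Mul(Function('D')(42), g) = Mul(Mul(Pow(42, -1), Add(21, 42)), -292) = Mul(Mul(Rational(1, 42), 63), -292) = Mul(Rational(3, 2), -292) = -438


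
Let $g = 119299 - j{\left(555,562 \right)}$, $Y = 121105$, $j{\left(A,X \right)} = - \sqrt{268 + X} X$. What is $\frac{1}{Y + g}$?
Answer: $\frac{60101}{14382983174} - \frac{281 \sqrt{830}}{28765966348} \approx 3.8972 \cdot 10^{-6}$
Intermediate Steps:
$j{\left(A,X \right)} = - X \sqrt{268 + X}$
$g = 119299 + 562 \sqrt{830}$ ($g = 119299 - \left(-1\right) 562 \sqrt{268 + 562} = 119299 - \left(-1\right) 562 \sqrt{830} = 119299 - - 562 \sqrt{830} = 119299 + 562 \sqrt{830} \approx 1.3549 \cdot 10^{5}$)
$\frac{1}{Y + g} = \frac{1}{121105 + \left(119299 + 562 \sqrt{830}\right)} = \frac{1}{240404 + 562 \sqrt{830}}$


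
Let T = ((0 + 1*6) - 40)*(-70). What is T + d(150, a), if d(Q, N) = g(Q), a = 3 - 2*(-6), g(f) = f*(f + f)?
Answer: 47380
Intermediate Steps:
g(f) = 2*f² (g(f) = f*(2*f) = 2*f²)
a = 15 (a = 3 + 12 = 15)
d(Q, N) = 2*Q²
T = 2380 (T = ((0 + 6) - 40)*(-70) = (6 - 40)*(-70) = -34*(-70) = 2380)
T + d(150, a) = 2380 + 2*150² = 2380 + 2*22500 = 2380 + 45000 = 47380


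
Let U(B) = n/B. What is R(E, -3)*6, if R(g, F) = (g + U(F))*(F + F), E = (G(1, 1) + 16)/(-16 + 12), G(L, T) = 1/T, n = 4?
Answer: 201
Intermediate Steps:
U(B) = 4/B
E = -17/4 (E = (1/1 + 16)/(-16 + 12) = (1 + 16)/(-4) = 17*(-1/4) = -17/4 ≈ -4.2500)
R(g, F) = 2*F*(g + 4/F) (R(g, F) = (g + 4/F)*(F + F) = (g + 4/F)*(2*F) = 2*F*(g + 4/F))
R(E, -3)*6 = (8 + 2*(-3)*(-17/4))*6 = (8 + 51/2)*6 = (67/2)*6 = 201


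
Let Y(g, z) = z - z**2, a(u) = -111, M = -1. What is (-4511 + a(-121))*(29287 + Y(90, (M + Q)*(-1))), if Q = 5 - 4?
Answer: -135364514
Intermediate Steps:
Q = 1
(-4511 + a(-121))*(29287 + Y(90, (M + Q)*(-1))) = (-4511 - 111)*(29287 + ((-1 + 1)*(-1))*(1 - (-1 + 1)*(-1))) = -4622*(29287 + (0*(-1))*(1 - 0*(-1))) = -4622*(29287 + 0*(1 - 1*0)) = -4622*(29287 + 0*(1 + 0)) = -4622*(29287 + 0*1) = -4622*(29287 + 0) = -4622*29287 = -135364514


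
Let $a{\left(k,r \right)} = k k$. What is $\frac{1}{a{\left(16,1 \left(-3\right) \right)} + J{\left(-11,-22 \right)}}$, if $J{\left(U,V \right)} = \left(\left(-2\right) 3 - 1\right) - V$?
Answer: $\frac{1}{271} \approx 0.00369$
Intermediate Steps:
$a{\left(k,r \right)} = k^{2}$
$J{\left(U,V \right)} = -7 - V$ ($J{\left(U,V \right)} = \left(-6 - 1\right) - V = -7 - V$)
$\frac{1}{a{\left(16,1 \left(-3\right) \right)} + J{\left(-11,-22 \right)}} = \frac{1}{16^{2} - -15} = \frac{1}{256 + \left(-7 + 22\right)} = \frac{1}{256 + 15} = \frac{1}{271}$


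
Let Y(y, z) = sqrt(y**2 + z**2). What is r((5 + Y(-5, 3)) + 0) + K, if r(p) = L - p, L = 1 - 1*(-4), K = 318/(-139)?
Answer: -318/139 - sqrt(34) ≈ -8.1187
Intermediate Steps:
K = -318/139 (K = 318*(-1/139) = -318/139 ≈ -2.2878)
L = 5 (L = 1 + 4 = 5)
r(p) = 5 - p
r((5 + Y(-5, 3)) + 0) + K = (5 - ((5 + sqrt((-5)**2 + 3**2)) + 0)) - 318/139 = (5 - ((5 + sqrt(25 + 9)) + 0)) - 318/139 = (5 - ((5 + sqrt(34)) + 0)) - 318/139 = (5 - (5 + sqrt(34))) - 318/139 = (5 + (-5 - sqrt(34))) - 318/139 = -sqrt(34) - 318/139 = -318/139 - sqrt(34)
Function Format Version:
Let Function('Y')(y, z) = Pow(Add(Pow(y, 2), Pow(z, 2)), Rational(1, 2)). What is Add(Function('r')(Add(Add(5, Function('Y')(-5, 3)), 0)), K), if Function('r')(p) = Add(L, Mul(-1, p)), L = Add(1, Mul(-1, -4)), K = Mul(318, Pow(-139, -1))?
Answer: Add(Rational(-318, 139), Mul(-1, Pow(34, Rational(1, 2)))) ≈ -8.1187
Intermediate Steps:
K = Rational(-318, 139) (K = Mul(318, Rational(-1, 139)) = Rational(-318, 139) ≈ -2.2878)
L = 5 (L = Add(1, 4) = 5)
Function('r')(p) = Add(5, Mul(-1, p))
Add(Function('r')(Add(Add(5, Function('Y')(-5, 3)), 0)), K) = Add(Add(5, Mul(-1, Add(Add(5, Pow(Add(Pow(-5, 2), Pow(3, 2)), Rational(1, 2))), 0))), Rational(-318, 139)) = Add(Add(5, Mul(-1, Add(Add(5, Pow(Add(25, 9), Rational(1, 2))), 0))), Rational(-318, 139)) = Add(Add(5, Mul(-1, Add(Add(5, Pow(34, Rational(1, 2))), 0))), Rational(-318, 139)) = Add(Add(5, Mul(-1, Add(5, Pow(34, Rational(1, 2))))), Rational(-318, 139)) = Add(Add(5, Add(-5, Mul(-1, Pow(34, Rational(1, 2))))), Rational(-318, 139)) = Add(Mul(-1, Pow(34, Rational(1, 2))), Rational(-318, 139)) = Add(Rational(-318, 139), Mul(-1, Pow(34, Rational(1, 2))))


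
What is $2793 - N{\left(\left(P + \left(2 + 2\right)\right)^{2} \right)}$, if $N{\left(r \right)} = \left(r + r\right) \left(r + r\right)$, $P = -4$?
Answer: $2793$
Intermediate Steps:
$N{\left(r \right)} = 4 r^{2}$ ($N{\left(r \right)} = 2 r 2 r = 4 r^{2}$)
$2793 - N{\left(\left(P + \left(2 + 2\right)\right)^{2} \right)} = 2793 - 4 \left(\left(-4 + \left(2 + 2\right)\right)^{2}\right)^{2} = 2793 - 4 \left(\left(-4 + 4\right)^{2}\right)^{2} = 2793 - 4 \left(0^{2}\right)^{2} = 2793 - 4 \cdot 0^{2} = 2793 - 4 \cdot 0 = 2793 - 0 = 2793 + 0 = 2793$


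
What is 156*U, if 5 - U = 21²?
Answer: -68016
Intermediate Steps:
U = -436 (U = 5 - 1*21² = 5 - 1*441 = 5 - 441 = -436)
156*U = 156*(-436) = -68016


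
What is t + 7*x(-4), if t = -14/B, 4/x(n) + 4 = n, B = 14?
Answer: -9/2 ≈ -4.5000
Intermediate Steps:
x(n) = 4/(-4 + n)
t = -1 (t = -14/14 = -14*1/14 = -1)
t + 7*x(-4) = -1 + 7*(4/(-4 - 4)) = -1 + 7*(4/(-8)) = -1 + 7*(4*(-⅛)) = -1 + 7*(-½) = -1 - 7/2 = -9/2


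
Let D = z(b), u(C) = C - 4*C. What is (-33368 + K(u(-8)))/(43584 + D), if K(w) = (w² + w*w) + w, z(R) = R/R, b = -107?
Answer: -32192/43585 ≈ -0.73860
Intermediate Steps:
u(C) = -3*C
z(R) = 1
D = 1
K(w) = w + 2*w² (K(w) = (w² + w²) + w = 2*w² + w = w + 2*w²)
(-33368 + K(u(-8)))/(43584 + D) = (-33368 + (-3*(-8))*(1 + 2*(-3*(-8))))/(43584 + 1) = (-33368 + 24*(1 + 2*24))/43585 = (-33368 + 24*(1 + 48))*(1/43585) = (-33368 + 24*49)*(1/43585) = (-33368 + 1176)*(1/43585) = -32192*1/43585 = -32192/43585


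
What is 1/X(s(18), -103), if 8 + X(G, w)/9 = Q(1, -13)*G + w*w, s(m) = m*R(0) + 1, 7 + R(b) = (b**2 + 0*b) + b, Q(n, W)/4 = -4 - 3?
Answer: 1/126909 ≈ 7.8797e-6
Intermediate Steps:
Q(n, W) = -28 (Q(n, W) = 4*(-4 - 3) = 4*(-7) = -28)
R(b) = -7 + b + b**2 (R(b) = -7 + ((b**2 + 0*b) + b) = -7 + ((b**2 + 0) + b) = -7 + (b**2 + b) = -7 + (b + b**2) = -7 + b + b**2)
s(m) = 1 - 7*m (s(m) = m*(-7 + 0 + 0**2) + 1 = m*(-7 + 0 + 0) + 1 = m*(-7) + 1 = -7*m + 1 = 1 - 7*m)
X(G, w) = -72 - 252*G + 9*w**2 (X(G, w) = -72 + 9*(-28*G + w*w) = -72 + 9*(-28*G + w**2) = -72 + 9*(w**2 - 28*G) = -72 + (-252*G + 9*w**2) = -72 - 252*G + 9*w**2)
1/X(s(18), -103) = 1/(-72 - 252*(1 - 7*18) + 9*(-103)**2) = 1/(-72 - 252*(1 - 126) + 9*10609) = 1/(-72 - 252*(-125) + 95481) = 1/(-72 + 31500 + 95481) = 1/126909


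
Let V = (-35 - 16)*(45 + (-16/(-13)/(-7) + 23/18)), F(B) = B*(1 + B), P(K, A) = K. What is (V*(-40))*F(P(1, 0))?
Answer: 51350200/273 ≈ 1.8810e+5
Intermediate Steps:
V = -1283755/546 (V = -51*(45 + (-16*(-1/13)*(-⅐) + 23*(1/18))) = -51*(45 + ((16/13)*(-⅐) + 23/18)) = -51*(45 + (-16/91 + 23/18)) = -51*(45 + 1805/1638) = -51*75515/1638 = -1283755/546 ≈ -2351.2)
(V*(-40))*F(P(1, 0)) = (-1283755/546*(-40))*(1*(1 + 1)) = 25675100*(1*2)/273 = (25675100/273)*2 = 51350200/273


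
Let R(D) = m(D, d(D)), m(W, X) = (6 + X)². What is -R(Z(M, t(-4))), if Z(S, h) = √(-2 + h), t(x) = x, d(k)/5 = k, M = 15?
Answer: 114 - 60*I*√6 ≈ 114.0 - 146.97*I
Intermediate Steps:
d(k) = 5*k
R(D) = (6 + 5*D)²
-R(Z(M, t(-4))) = -(6 + 5*√(-2 - 4))² = -(6 + 5*√(-6))² = -(6 + 5*(I*√6))² = -(6 + 5*I*√6)²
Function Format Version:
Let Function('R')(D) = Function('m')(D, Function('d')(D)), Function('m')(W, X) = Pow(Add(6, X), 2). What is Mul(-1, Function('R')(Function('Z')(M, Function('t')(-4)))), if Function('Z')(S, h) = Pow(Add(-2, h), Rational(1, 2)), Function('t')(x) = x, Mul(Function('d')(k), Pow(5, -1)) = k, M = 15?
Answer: Add(114, Mul(-60, I, Pow(6, Rational(1, 2)))) ≈ Add(114.00, Mul(-146.97, I))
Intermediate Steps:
Function('d')(k) = Mul(5, k)
Function('R')(D) = Pow(Add(6, Mul(5, D)), 2)
Mul(-1, Function('R')(Function('Z')(M, Function('t')(-4)))) = Mul(-1, Pow(Add(6, Mul(5, Pow(Add(-2, -4), Rational(1, 2)))), 2)) = Mul(-1, Pow(Add(6, Mul(5, Pow(-6, Rational(1, 2)))), 2)) = Mul(-1, Pow(Add(6, Mul(5, Mul(I, Pow(6, Rational(1, 2))))), 2)) = Mul(-1, Pow(Add(6, Mul(5, I, Pow(6, Rational(1, 2)))), 2))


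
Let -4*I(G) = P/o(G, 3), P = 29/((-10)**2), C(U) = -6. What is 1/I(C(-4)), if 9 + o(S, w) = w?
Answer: 2400/29 ≈ 82.759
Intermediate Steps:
o(S, w) = -9 + w
P = 29/100 ≈ 0.29000
I(G) = 29/2400 (I(G) = -29/(400*(-9 + 3)) = -29/(400*(-6)) = -29*(-1)/(400*6) = -1/4*(-29/600) = 29/2400)
1/I(C(-4)) = 1/(29/2400) = 2400/29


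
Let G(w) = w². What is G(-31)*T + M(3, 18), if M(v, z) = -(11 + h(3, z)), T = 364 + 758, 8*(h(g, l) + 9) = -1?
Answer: 8625921/8 ≈ 1.0782e+6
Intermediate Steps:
h(g, l) = -73/8 (h(g, l) = -9 + (⅛)*(-1) = -9 - ⅛ = -73/8)
T = 1122
M(v, z) = -15/8 (M(v, z) = -(11 - 73/8) = -1*15/8 = -15/8)
G(-31)*T + M(3, 18) = (-31)²*1122 - 15/8 = 961*1122 - 15/8 = 1078242 - 15/8 = 8625921/8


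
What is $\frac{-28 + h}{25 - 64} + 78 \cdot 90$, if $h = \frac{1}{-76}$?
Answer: $\frac{20809409}{2964} \approx 7020.7$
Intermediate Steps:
$h = - \frac{1}{76} \approx -0.013158$
$\frac{-28 + h}{25 - 64} + 78 \cdot 90 = \frac{-28 - \frac{1}{76}}{25 - 64} + 78 \cdot 90 = - \frac{2129}{76 \left(-39\right)} + 7020 = \left(- \frac{2129}{76}\right) \left(- \frac{1}{39}\right) + 7020 = \frac{2129}{2964} + 7020 = \frac{20809409}{2964}$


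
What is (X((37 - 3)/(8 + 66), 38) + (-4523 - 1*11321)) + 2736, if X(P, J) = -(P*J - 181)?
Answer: -478945/37 ≈ -12944.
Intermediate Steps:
X(P, J) = 181 - J*P (X(P, J) = -(J*P - 181) = -(-181 + J*P) = 181 - J*P)
(X((37 - 3)/(8 + 66), 38) + (-4523 - 1*11321)) + 2736 = ((181 - 1*38*(37 - 3)/(8 + 66)) + (-4523 - 1*11321)) + 2736 = ((181 - 1*38*34/74) + (-4523 - 11321)) + 2736 = ((181 - 1*38*34*(1/74)) - 15844) + 2736 = ((181 - 1*38*17/37) - 15844) + 2736 = ((181 - 646/37) - 15844) + 2736 = (6051/37 - 15844) + 2736 = -580177/37 + 2736 = -478945/37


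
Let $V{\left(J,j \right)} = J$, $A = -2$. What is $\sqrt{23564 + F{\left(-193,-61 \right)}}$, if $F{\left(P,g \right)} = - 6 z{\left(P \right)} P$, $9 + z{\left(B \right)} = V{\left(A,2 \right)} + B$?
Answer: $2 i \sqrt{53167} \approx 461.16 i$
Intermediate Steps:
$z{\left(B \right)} = -11 + B$ ($z{\left(B \right)} = -9 + \left(-2 + B\right) = -11 + B$)
$F{\left(P,g \right)} = P \left(66 - 6 P\right)$ ($F{\left(P,g \right)} = - 6 \left(-11 + P\right) P = \left(66 - 6 P\right) P = P \left(66 - 6 P\right)$)
$\sqrt{23564 + F{\left(-193,-61 \right)}} = \sqrt{23564 + 6 \left(-193\right) \left(11 - -193\right)} = \sqrt{23564 + 6 \left(-193\right) \left(11 + 193\right)} = \sqrt{23564 + 6 \left(-193\right) 204} = \sqrt{23564 - 236232} = \sqrt{-212668} = 2 i \sqrt{53167}$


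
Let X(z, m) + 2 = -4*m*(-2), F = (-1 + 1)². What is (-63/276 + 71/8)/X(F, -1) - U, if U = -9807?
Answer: 18043289/1840 ≈ 9806.1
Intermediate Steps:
F = 0 (F = 0² = 0)
X(z, m) = -2 + 8*m (X(z, m) = -2 - 4*m*(-2) = -2 + 8*m)
(-63/276 + 71/8)/X(F, -1) - U = (-63/276 + 71/8)/(-2 + 8*(-1)) - 1*(-9807) = (-63*1/276 + 71*(⅛))/(-2 - 8) + 9807 = (-21/92 + 71/8)/(-10) + 9807 = (1591/184)*(-⅒) + 9807 = -1591/1840 + 9807 = 18043289/1840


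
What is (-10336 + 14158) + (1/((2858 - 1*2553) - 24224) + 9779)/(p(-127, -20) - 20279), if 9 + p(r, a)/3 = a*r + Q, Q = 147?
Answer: 223836924902/58577631 ≈ 3821.2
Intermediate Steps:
p(r, a) = 414 + 3*a*r (p(r, a) = -27 + 3*(a*r + 147) = -27 + 3*(147 + a*r) = -27 + (441 + 3*a*r) = 414 + 3*a*r)
(-10336 + 14158) + (1/((2858 - 1*2553) - 24224) + 9779)/(p(-127, -20) - 20279) = (-10336 + 14158) + (1/((2858 - 1*2553) - 24224) + 9779)/((414 + 3*(-20)*(-127)) - 20279) = 3822 + (1/((2858 - 2553) - 24224) + 9779)/((414 + 7620) - 20279) = 3822 + (1/(305 - 24224) + 9779)/(8034 - 20279) = 3822 + (1/(-23919) + 9779)/(-12245) = 3822 + (-1/23919 + 9779)*(-1/12245) = 3822 + (233903900/23919)*(-1/12245) = 3822 - 46780780/58577631 = 223836924902/58577631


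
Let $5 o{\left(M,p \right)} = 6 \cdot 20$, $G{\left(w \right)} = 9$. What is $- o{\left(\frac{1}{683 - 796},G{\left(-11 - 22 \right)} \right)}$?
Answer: $-24$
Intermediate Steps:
$o{\left(M,p \right)} = 24$ ($o{\left(M,p \right)} = \frac{6 \cdot 20}{5} = \frac{1}{5} \cdot 120 = 24$)
$- o{\left(\frac{1}{683 - 796},G{\left(-11 - 22 \right)} \right)} = \left(-1\right) 24 = -24$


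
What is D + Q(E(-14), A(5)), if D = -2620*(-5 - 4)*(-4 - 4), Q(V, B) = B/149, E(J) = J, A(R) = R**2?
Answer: -28107335/149 ≈ -1.8864e+5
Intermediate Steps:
Q(V, B) = B/149 (Q(V, B) = B*(1/149) = B/149)
D = -188640 (D = -(-23580)*(-8) = -2620*72 = -188640)
D + Q(E(-14), A(5)) = -188640 + (1/149)*5**2 = -188640 + (1/149)*25 = -188640 + 25/149 = -28107335/149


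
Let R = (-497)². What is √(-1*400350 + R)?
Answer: I*√153341 ≈ 391.59*I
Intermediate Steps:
R = 247009
√(-1*400350 + R) = √(-1*400350 + 247009) = √(-400350 + 247009) = √(-153341) = I*√153341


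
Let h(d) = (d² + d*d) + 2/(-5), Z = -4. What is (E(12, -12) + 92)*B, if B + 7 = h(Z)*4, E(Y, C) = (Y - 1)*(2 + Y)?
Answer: 146862/5 ≈ 29372.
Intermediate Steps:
E(Y, C) = (-1 + Y)*(2 + Y)
h(d) = -⅖ + 2*d² (h(d) = (d² + d²) + 2*(-⅕) = 2*d² - ⅖ = -⅖ + 2*d²)
B = 597/5 (B = -7 + (-⅖ + 2*(-4)²)*4 = -7 + (-⅖ + 2*16)*4 = -7 + (-⅖ + 32)*4 = -7 + (158/5)*4 = -7 + 632/5 = 597/5 ≈ 119.40)
(E(12, -12) + 92)*B = ((-2 + 12 + 12²) + 92)*(597/5) = ((-2 + 12 + 144) + 92)*(597/5) = (154 + 92)*(597/5) = 246*(597/5) = 146862/5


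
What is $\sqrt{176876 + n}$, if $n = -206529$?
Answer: $i \sqrt{29653} \approx 172.2 i$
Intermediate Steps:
$\sqrt{176876 + n} = \sqrt{176876 - 206529} = \sqrt{-29653} = i \sqrt{29653}$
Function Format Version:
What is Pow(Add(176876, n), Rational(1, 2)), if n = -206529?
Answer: Mul(I, Pow(29653, Rational(1, 2))) ≈ Mul(172.20, I)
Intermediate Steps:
Pow(Add(176876, n), Rational(1, 2)) = Pow(Add(176876, -206529), Rational(1, 2)) = Pow(-29653, Rational(1, 2)) = Mul(I, Pow(29653, Rational(1, 2)))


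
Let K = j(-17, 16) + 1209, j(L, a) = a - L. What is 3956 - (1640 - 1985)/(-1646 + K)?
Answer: 1597879/404 ≈ 3955.1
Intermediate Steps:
K = 1242 (K = (16 - 1*(-17)) + 1209 = (16 + 17) + 1209 = 33 + 1209 = 1242)
3956 - (1640 - 1985)/(-1646 + K) = 3956 - (1640 - 1985)/(-1646 + 1242) = 3956 - (-345)/(-404) = 3956 - (-345)*(-1)/404 = 3956 - 1*345/404 = 3956 - 345/404 = 1597879/404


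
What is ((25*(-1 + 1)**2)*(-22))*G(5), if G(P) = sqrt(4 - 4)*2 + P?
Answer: 0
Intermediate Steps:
G(P) = P (G(P) = sqrt(0)*2 + P = 0*2 + P = 0 + P = P)
((25*(-1 + 1)**2)*(-22))*G(5) = ((25*(-1 + 1)**2)*(-22))*5 = ((25*0**2)*(-22))*5 = ((25*0)*(-22))*5 = (0*(-22))*5 = 0*5 = 0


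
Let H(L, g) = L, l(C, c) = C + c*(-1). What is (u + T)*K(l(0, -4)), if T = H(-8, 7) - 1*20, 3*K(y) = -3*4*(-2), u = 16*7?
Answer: 672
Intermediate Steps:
l(C, c) = C - c
u = 112
K(y) = 8 (K(y) = (-3*4*(-2))/3 = (-12*(-2))/3 = (⅓)*24 = 8)
T = -28 (T = -8 - 1*20 = -8 - 20 = -28)
(u + T)*K(l(0, -4)) = (112 - 28)*8 = 84*8 = 672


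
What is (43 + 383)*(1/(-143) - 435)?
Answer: -26499756/143 ≈ -1.8531e+5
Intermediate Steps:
(43 + 383)*(1/(-143) - 435) = 426*(-1/143 - 435) = 426*(-62206/143) = -26499756/143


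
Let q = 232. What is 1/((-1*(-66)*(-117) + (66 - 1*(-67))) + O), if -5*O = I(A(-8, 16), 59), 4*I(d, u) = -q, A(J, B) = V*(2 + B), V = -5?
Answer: -5/37887 ≈ -0.00013197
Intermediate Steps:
A(J, B) = -10 - 5*B (A(J, B) = -5*(2 + B) = -10 - 5*B)
I(d, u) = -58 (I(d, u) = (-1*232)/4 = (1/4)*(-232) = -58)
O = 58/5 (O = -1/5*(-58) = 58/5 ≈ 11.600)
1/((-1*(-66)*(-117) + (66 - 1*(-67))) + O) = 1/((-1*(-66)*(-117) + (66 - 1*(-67))) + 58/5) = 1/((66*(-117) + (66 + 67)) + 58/5) = 1/((-7722 + 133) + 58/5) = 1/(-7589 + 58/5) = 1/(-37887/5) = -5/37887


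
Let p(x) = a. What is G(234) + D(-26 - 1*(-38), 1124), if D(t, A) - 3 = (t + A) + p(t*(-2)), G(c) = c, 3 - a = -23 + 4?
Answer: 1395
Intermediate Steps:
a = 22 (a = 3 - (-23 + 4) = 3 - 1*(-19) = 3 + 19 = 22)
p(x) = 22
D(t, A) = 25 + A + t (D(t, A) = 3 + ((t + A) + 22) = 3 + ((A + t) + 22) = 3 + (22 + A + t) = 25 + A + t)
G(234) + D(-26 - 1*(-38), 1124) = 234 + (25 + 1124 + (-26 - 1*(-38))) = 234 + (25 + 1124 + (-26 + 38)) = 234 + (25 + 1124 + 12) = 234 + 1161 = 1395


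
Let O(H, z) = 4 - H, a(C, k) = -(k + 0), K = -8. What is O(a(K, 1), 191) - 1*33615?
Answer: -33610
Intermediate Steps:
a(C, k) = -k
O(a(K, 1), 191) - 1*33615 = (4 - (-1)) - 1*33615 = (4 - 1*(-1)) - 33615 = (4 + 1) - 33615 = 5 - 33615 = -33610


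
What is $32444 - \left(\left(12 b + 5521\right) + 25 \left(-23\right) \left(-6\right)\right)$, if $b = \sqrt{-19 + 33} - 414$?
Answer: $28441 - 12 \sqrt{14} \approx 28396.0$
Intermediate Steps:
$b = -414 + \sqrt{14}$ ($b = \sqrt{14} - 414 = -414 + \sqrt{14} \approx -410.26$)
$32444 - \left(\left(12 b + 5521\right) + 25 \left(-23\right) \left(-6\right)\right) = 32444 - \left(\left(12 \left(-414 + \sqrt{14}\right) + 5521\right) + 25 \left(-23\right) \left(-6\right)\right) = 32444 - \left(\left(\left(-4968 + 12 \sqrt{14}\right) + 5521\right) - -3450\right) = 32444 - \left(\left(553 + 12 \sqrt{14}\right) + 3450\right) = 32444 - \left(4003 + 12 \sqrt{14}\right) = 28441 - 12 \sqrt{14}$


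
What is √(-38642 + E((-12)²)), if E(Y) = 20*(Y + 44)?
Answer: I*√34882 ≈ 186.77*I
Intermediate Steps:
E(Y) = 880 + 20*Y (E(Y) = 20*(44 + Y) = 880 + 20*Y)
√(-38642 + E((-12)²)) = √(-38642 + (880 + 20*(-12)²)) = √(-38642 + (880 + 20*144)) = √(-38642 + (880 + 2880)) = √(-38642 + 3760) = √(-34882) = I*√34882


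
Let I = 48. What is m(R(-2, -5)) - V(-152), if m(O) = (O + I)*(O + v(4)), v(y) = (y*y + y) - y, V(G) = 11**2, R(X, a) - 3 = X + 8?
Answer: 1304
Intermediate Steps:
R(X, a) = 11 + X (R(X, a) = 3 + (X + 8) = 3 + (8 + X) = 11 + X)
V(G) = 121
v(y) = y**2 (v(y) = (y**2 + y) - y = (y + y**2) - y = y**2)
m(O) = (16 + O)*(48 + O) (m(O) = (O + 48)*(O + 4**2) = (48 + O)*(O + 16) = (48 + O)*(16 + O) = (16 + O)*(48 + O))
m(R(-2, -5)) - V(-152) = (768 + (11 - 2)**2 + 64*(11 - 2)) - 1*121 = (768 + 9**2 + 64*9) - 121 = (768 + 81 + 576) - 121 = 1425 - 121 = 1304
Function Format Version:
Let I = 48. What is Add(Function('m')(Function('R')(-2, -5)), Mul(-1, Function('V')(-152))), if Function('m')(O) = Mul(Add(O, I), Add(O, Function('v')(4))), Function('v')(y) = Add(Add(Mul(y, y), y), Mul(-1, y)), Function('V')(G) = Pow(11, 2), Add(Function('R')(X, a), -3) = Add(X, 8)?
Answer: 1304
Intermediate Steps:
Function('R')(X, a) = Add(11, X) (Function('R')(X, a) = Add(3, Add(X, 8)) = Add(3, Add(8, X)) = Add(11, X))
Function('V')(G) = 121
Function('v')(y) = Pow(y, 2) (Function('v')(y) = Add(Add(Pow(y, 2), y), Mul(-1, y)) = Add(Add(y, Pow(y, 2)), Mul(-1, y)) = Pow(y, 2))
Function('m')(O) = Mul(Add(16, O), Add(48, O)) (Function('m')(O) = Mul(Add(O, 48), Add(O, Pow(4, 2))) = Mul(Add(48, O), Add(O, 16)) = Mul(Add(48, O), Add(16, O)) = Mul(Add(16, O), Add(48, O)))
Add(Function('m')(Function('R')(-2, -5)), Mul(-1, Function('V')(-152))) = Add(Add(768, Pow(Add(11, -2), 2), Mul(64, Add(11, -2))), Mul(-1, 121)) = Add(Add(768, Pow(9, 2), Mul(64, 9)), -121) = Add(Add(768, 81, 576), -121) = Add(1425, -121) = 1304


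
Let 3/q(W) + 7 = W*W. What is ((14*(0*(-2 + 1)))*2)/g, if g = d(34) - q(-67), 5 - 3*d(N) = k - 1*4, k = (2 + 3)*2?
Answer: 0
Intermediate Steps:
k = 10 (k = 5*2 = 10)
d(N) = -1/3 (d(N) = 5/3 - (10 - 1*4)/3 = 5/3 - (10 - 4)/3 = 5/3 - 1/3*6 = 5/3 - 2 = -1/3)
q(W) = 3/(-7 + W**2) (q(W) = 3/(-7 + W*W) = 3/(-7 + W**2))
g = -499/1494 (g = -1/3 - 3/(-7 + (-67)**2) = -1/3 - 3/(-7 + 4489) = -1/3 - 3/4482 = -1/3 - 1*1/1494 = -1/3 - 1/1494 = -499/1494 ≈ -0.33400)
((14*(0*(-2 + 1)))*2)/g = ((14*(0*(-2 + 1)))*2)/(-499/1494) = ((14*(0*(-1)))*2)*(-1494/499) = ((14*0)*2)*(-1494/499) = (0*2)*(-1494/499) = 0*(-1494/499) = 0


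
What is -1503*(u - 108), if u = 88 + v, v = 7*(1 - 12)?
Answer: 145791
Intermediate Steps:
v = -77 (v = 7*(-11) = -77)
u = 11 (u = 88 - 77 = 11)
-1503*(u - 108) = -1503*(11 - 108) = -1503*(-97) = 145791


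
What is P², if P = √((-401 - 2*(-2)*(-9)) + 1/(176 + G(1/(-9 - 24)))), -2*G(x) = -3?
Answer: -155133/355 ≈ -436.99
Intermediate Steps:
G(x) = 3/2 (G(x) = -½*(-3) = 3/2)
P = 3*I*√6119135/355 (P = √((-401 - 2*(-2)*(-9)) + 1/(176 + 3/2)) = √((-401 - (-4)*(-9)) + 1/(355/2)) = √((-401 - 1*36) + 2/355) = √((-401 - 36) + 2/355) = √(-437 + 2/355) = √(-155133/355) = 3*I*√6119135/355 ≈ 20.904*I)
P² = (3*I*√6119135/355)² = -155133/355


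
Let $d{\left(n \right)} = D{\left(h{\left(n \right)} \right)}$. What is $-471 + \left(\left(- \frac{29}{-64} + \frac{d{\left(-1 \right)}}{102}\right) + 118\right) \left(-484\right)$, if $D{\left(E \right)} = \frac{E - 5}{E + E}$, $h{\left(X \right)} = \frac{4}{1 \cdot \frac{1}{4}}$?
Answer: $- \frac{23584009}{408} \approx -57804.0$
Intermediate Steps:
$h{\left(X \right)} = 16$ ($h{\left(X \right)} = \frac{4}{1 \cdot \frac{1}{4}} = 4 \frac{1}{\frac{1}{4}} = 4 \cdot 4 = 16$)
$D{\left(E \right)} = \frac{-5 + E}{2 E}$
$d{\left(n \right)} = \frac{11}{32}$ ($d{\left(n \right)} = \frac{-5 + 16}{2 \cdot 16} = \frac{1}{2} \cdot \frac{1}{16} \cdot 11 = \frac{11}{32}$)
$-471 + \left(\left(- \frac{29}{-64} + \frac{d{\left(-1 \right)}}{102}\right) + 118\right) \left(-484\right) = -471 + \left(\left(- \frac{29}{-64} + \frac{11}{32 \cdot 102}\right) + 118\right) \left(-484\right) = -471 + \left(\left(\left(-29\right) \left(- \frac{1}{64}\right) + \frac{11}{32} \cdot \frac{1}{102}\right) + 118\right) \left(-484\right) = -471 + \left(\left(\frac{29}{64} + \frac{11}{3264}\right) + 118\right) \left(-484\right) = -471 + \left(\frac{745}{1632} + 118\right) \left(-484\right) = -471 + \frac{193321}{1632} \left(-484\right) = -471 - \frac{23391841}{408} = - \frac{23584009}{408}$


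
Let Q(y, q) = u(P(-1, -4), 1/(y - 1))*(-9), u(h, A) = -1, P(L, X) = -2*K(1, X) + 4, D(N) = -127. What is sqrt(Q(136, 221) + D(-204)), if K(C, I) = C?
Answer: I*sqrt(118) ≈ 10.863*I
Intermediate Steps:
P(L, X) = 2 (P(L, X) = -2*1 + 4 = -2 + 4 = 2)
Q(y, q) = 9 (Q(y, q) = -1*(-9) = 9)
sqrt(Q(136, 221) + D(-204)) = sqrt(9 - 127) = sqrt(-118) = I*sqrt(118)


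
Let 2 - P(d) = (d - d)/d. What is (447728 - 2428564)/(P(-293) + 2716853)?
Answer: -1980836/2716855 ≈ -0.72909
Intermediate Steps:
P(d) = 2 (P(d) = 2 - (d - d)/d = 2 - 0/d = 2 - 1*0 = 2 + 0 = 2)
(447728 - 2428564)/(P(-293) + 2716853) = (447728 - 2428564)/(2 + 2716853) = -1980836/2716855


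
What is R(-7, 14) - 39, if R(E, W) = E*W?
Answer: -137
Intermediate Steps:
R(-7, 14) - 39 = -7*14 - 39 = -98 - 39 = -137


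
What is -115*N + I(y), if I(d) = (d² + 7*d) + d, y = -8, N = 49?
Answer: -5635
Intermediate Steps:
I(d) = d² + 8*d
-115*N + I(y) = -115*49 - 8*(8 - 8) = -5635 - 8*0 = -5635 + 0 = -5635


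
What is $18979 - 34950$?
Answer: $-15971$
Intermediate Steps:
$18979 - 34950 = -15971$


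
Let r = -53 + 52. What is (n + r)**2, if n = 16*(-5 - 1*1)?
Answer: 9409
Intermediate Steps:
r = -1
n = -96 (n = 16*(-5 - 1) = 16*(-6) = -96)
(n + r)**2 = (-96 - 1)**2 = (-97)**2 = 9409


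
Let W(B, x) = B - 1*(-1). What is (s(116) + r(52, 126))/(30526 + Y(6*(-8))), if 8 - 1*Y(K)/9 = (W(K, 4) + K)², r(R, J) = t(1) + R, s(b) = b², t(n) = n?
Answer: -13509/50627 ≈ -0.26683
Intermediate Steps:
W(B, x) = 1 + B (W(B, x) = B + 1 = 1 + B)
r(R, J) = 1 + R
Y(K) = 72 - 9*(1 + 2*K)² (Y(K) = 72 - 9*((1 + K) + K)² = 72 - 9*(1 + 2*K)²)
(s(116) + r(52, 126))/(30526 + Y(6*(-8))) = (116² + (1 + 52))/(30526 + (72 - 9*(1 + 2*(6*(-8)))²)) = (13456 + 53)/(30526 + (72 - 9*(1 + 2*(-48))²)) = 13509/(30526 + (72 - 9*(1 - 96)²)) = 13509/(30526 + (72 - 9*(-95)²)) = 13509/(30526 + (72 - 9*9025)) = 13509/(30526 + (72 - 81225)) = 13509/(30526 - 81153) = 13509/(-50627) = 13509*(-1/50627) = -13509/50627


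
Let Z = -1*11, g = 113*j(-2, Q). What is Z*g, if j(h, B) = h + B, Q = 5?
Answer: -3729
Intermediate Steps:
j(h, B) = B + h
g = 339 (g = 113*(5 - 2) = 113*3 = 339)
Z = -11
Z*g = -11*339 = -3729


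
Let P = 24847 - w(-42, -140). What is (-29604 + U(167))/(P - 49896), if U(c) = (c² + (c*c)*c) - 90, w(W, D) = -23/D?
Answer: -217264040/1168961 ≈ -185.86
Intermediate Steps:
U(c) = -90 + c² + c³ (U(c) = (c² + c²*c) - 90 = (c² + c³) - 90 = -90 + c² + c³)
P = 3478557/140 (P = 24847 - (-23)/(-140) = 24847 - (-23)*(-1)/140 = 24847 - 1*23/140 = 24847 - 23/140 = 3478557/140 ≈ 24847.)
(-29604 + U(167))/(P - 49896) = (-29604 + (-90 + 167² + 167³))/(3478557/140 - 49896) = (-29604 + (-90 + 27889 + 4657463))/(-3506883/140) = (-29604 + 4685262)*(-140/3506883) = 4655658*(-140/3506883) = -217264040/1168961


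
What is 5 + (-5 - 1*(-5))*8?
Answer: 5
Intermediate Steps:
5 + (-5 - 1*(-5))*8 = 5 + (-5 + 5)*8 = 5 + 0*8 = 5 + 0 = 5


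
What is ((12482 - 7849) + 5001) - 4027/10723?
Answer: 103301355/10723 ≈ 9633.6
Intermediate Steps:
((12482 - 7849) + 5001) - 4027/10723 = (4633 + 5001) - 4027/10723 = 9634 - 1*4027/10723 = 9634 - 4027/10723 = 103301355/10723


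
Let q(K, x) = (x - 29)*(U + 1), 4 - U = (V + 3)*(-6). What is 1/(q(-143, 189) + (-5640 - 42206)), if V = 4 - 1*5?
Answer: -1/45126 ≈ -2.2160e-5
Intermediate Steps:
V = -1 (V = 4 - 5 = -1)
U = 16 (U = 4 - (-1 + 3)*(-6) = 4 - 2*(-6) = 4 - 1*(-12) = 4 + 12 = 16)
q(K, x) = -493 + 17*x (q(K, x) = (x - 29)*(16 + 1) = (-29 + x)*17 = -493 + 17*x)
1/(q(-143, 189) + (-5640 - 42206)) = 1/((-493 + 17*189) + (-5640 - 42206)) = 1/((-493 + 3213) - 47846) = 1/(2720 - 47846) = 1/(-45126) = -1/45126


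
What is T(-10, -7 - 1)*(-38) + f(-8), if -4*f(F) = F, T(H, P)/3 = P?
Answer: 914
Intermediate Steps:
T(H, P) = 3*P
f(F) = -F/4
T(-10, -7 - 1)*(-38) + f(-8) = (3*(-7 - 1))*(-38) - ¼*(-8) = (3*(-8))*(-38) + 2 = -24*(-38) + 2 = 912 + 2 = 914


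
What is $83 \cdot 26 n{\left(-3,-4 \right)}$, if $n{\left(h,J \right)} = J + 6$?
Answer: $4316$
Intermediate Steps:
$n{\left(h,J \right)} = 6 + J$
$83 \cdot 26 n{\left(-3,-4 \right)} = 83 \cdot 26 \left(6 - 4\right) = 83 \cdot 26 \cdot 2 = 83 \cdot 52 = 4316$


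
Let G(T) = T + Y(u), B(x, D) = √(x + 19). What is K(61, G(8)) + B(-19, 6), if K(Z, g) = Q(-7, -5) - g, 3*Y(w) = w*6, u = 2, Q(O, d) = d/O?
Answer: -79/7 ≈ -11.286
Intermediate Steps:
B(x, D) = √(19 + x)
Y(w) = 2*w (Y(w) = (w*6)/3 = (6*w)/3 = 2*w)
G(T) = 4 + T (G(T) = T + 2*2 = T + 4 = 4 + T)
K(Z, g) = 5/7 - g (K(Z, g) = -5/(-7) - g = -5*(-⅐) - g = 5/7 - g)
K(61, G(8)) + B(-19, 6) = (5/7 - (4 + 8)) + √(19 - 19) = (5/7 - 1*12) + √0 = (5/7 - 12) + 0 = -79/7 + 0 = -79/7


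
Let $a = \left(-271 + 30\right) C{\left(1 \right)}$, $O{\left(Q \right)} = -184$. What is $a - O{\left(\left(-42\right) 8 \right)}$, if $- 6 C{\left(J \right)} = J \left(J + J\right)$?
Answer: $\frac{793}{3} \approx 264.33$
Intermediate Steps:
$C{\left(J \right)} = - \frac{J^{2}}{3}$ ($C{\left(J \right)} = - \frac{J \left(J + J\right)}{6} = - \frac{J 2 J}{6} = - \frac{2 J^{2}}{6} = - \frac{J^{2}}{3}$)
$a = \frac{241}{3}$ ($a = \left(-271 + 30\right) \left(- \frac{1^{2}}{3}\right) = - 241 \left(\left(- \frac{1}{3}\right) 1\right) = \left(-241\right) \left(- \frac{1}{3}\right) = \frac{241}{3} \approx 80.333$)
$a - O{\left(\left(-42\right) 8 \right)} = \frac{241}{3} - -184 = \frac{241}{3} + 184 = \frac{793}{3}$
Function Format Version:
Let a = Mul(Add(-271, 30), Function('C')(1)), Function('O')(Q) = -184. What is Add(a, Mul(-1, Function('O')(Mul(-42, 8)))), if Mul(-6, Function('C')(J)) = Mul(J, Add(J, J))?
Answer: Rational(793, 3) ≈ 264.33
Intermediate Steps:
Function('C')(J) = Mul(Rational(-1, 3), Pow(J, 2)) (Function('C')(J) = Mul(Rational(-1, 6), Mul(J, Add(J, J))) = Mul(Rational(-1, 6), Mul(J, Mul(2, J))) = Mul(Rational(-1, 6), Mul(2, Pow(J, 2))) = Mul(Rational(-1, 3), Pow(J, 2)))
a = Rational(241, 3) (a = Mul(Add(-271, 30), Mul(Rational(-1, 3), Pow(1, 2))) = Mul(-241, Mul(Rational(-1, 3), 1)) = Mul(-241, Rational(-1, 3)) = Rational(241, 3) ≈ 80.333)
Add(a, Mul(-1, Function('O')(Mul(-42, 8)))) = Add(Rational(241, 3), Mul(-1, -184)) = Add(Rational(241, 3), 184) = Rational(793, 3)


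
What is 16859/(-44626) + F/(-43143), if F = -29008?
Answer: 567163171/1925299518 ≈ 0.29458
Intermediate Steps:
16859/(-44626) + F/(-43143) = 16859/(-44626) - 29008/(-43143) = 16859*(-1/44626) - 29008*(-1/43143) = -16859/44626 + 29008/43143 = 567163171/1925299518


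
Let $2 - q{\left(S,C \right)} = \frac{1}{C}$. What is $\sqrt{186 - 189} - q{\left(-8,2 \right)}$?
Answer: $- \frac{3}{2} + i \sqrt{3} \approx -1.5 + 1.732 i$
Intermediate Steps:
$q{\left(S,C \right)} = 2 - \frac{1}{C}$
$\sqrt{186 - 189} - q{\left(-8,2 \right)} = \sqrt{186 - 189} - \left(2 - \frac{1}{2}\right) = \sqrt{-3} - \left(2 - \frac{1}{2}\right) = i \sqrt{3} - \left(2 - \frac{1}{2}\right) = i \sqrt{3} - \frac{3}{2} = - \frac{3}{2} + i \sqrt{3}$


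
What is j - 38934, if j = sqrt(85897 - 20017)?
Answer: -38934 + 6*sqrt(1830) ≈ -38677.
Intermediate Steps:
j = 6*sqrt(1830) (j = sqrt(65880) = 6*sqrt(1830) ≈ 256.67)
j - 38934 = 6*sqrt(1830) - 38934 = -38934 + 6*sqrt(1830)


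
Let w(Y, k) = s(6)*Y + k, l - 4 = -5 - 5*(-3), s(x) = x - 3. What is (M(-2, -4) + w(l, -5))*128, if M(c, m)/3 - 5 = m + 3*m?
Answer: 512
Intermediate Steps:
s(x) = -3 + x
l = 14 (l = 4 + (-5 - 5*(-3)) = 4 + (-5 + 15) = 4 + 10 = 14)
M(c, m) = 15 + 12*m (M(c, m) = 15 + 3*(m + 3*m) = 15 + 3*(4*m) = 15 + 12*m)
w(Y, k) = k + 3*Y (w(Y, k) = (-3 + 6)*Y + k = 3*Y + k = k + 3*Y)
(M(-2, -4) + w(l, -5))*128 = ((15 + 12*(-4)) + (-5 + 3*14))*128 = ((15 - 48) + (-5 + 42))*128 = (-33 + 37)*128 = 4*128 = 512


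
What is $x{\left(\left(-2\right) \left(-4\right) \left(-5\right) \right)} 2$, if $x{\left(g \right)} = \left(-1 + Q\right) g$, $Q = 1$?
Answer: $0$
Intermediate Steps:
$x{\left(g \right)} = 0$ ($x{\left(g \right)} = \left(-1 + 1\right) g = 0 g = 0$)
$x{\left(\left(-2\right) \left(-4\right) \left(-5\right) \right)} 2 = 0 \cdot 2 = 0$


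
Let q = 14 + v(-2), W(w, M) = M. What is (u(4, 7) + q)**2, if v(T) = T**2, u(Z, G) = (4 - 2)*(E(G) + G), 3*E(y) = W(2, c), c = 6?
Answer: 1296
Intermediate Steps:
E(y) = 2 (E(y) = (1/3)*6 = 2)
u(Z, G) = 4 + 2*G (u(Z, G) = (4 - 2)*(2 + G) = 2*(2 + G) = 4 + 2*G)
q = 18 (q = 14 + (-2)**2 = 14 + 4 = 18)
(u(4, 7) + q)**2 = ((4 + 2*7) + 18)**2 = ((4 + 14) + 18)**2 = (18 + 18)**2 = 36**2 = 1296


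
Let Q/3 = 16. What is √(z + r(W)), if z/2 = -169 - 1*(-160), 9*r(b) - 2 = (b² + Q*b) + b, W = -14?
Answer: 5*I*√26/3 ≈ 8.4984*I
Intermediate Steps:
Q = 48 (Q = 3*16 = 48)
r(b) = 2/9 + b²/9 + 49*b/9 (r(b) = 2/9 + ((b² + 48*b) + b)/9 = 2/9 + (b² + 49*b)/9 = 2/9 + (b²/9 + 49*b/9) = 2/9 + b²/9 + 49*b/9)
z = -18 (z = 2*(-169 - 1*(-160)) = 2*(-169 + 160) = 2*(-9) = -18)
√(z + r(W)) = √(-18 + (2/9 + (⅑)*(-14)² + (49/9)*(-14))) = √(-18 + (2/9 + (⅑)*196 - 686/9)) = √(-18 + (2/9 + 196/9 - 686/9)) = √(-18 - 488/9) = √(-650/9) = 5*I*√26/3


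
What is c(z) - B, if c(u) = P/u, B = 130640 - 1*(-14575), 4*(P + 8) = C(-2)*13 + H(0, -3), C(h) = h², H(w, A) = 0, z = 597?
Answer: -86693350/597 ≈ -1.4522e+5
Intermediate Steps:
P = 5 (P = -8 + ((-2)²*13 + 0)/4 = -8 + (4*13 + 0)/4 = -8 + (52 + 0)/4 = -8 + (¼)*52 = -8 + 13 = 5)
B = 145215 (B = 130640 + 14575 = 145215)
c(u) = 5/u
c(z) - B = 5/597 - 1*145215 = 5*(1/597) - 145215 = 5/597 - 145215 = -86693350/597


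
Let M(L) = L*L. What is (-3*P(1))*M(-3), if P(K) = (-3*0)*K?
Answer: 0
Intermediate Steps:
M(L) = L²
P(K) = 0 (P(K) = 0*K = 0)
(-3*P(1))*M(-3) = -3*0*(-3)² = 0*9 = 0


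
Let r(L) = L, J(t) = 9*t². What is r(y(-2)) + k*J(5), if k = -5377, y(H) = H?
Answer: -1209827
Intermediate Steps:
r(y(-2)) + k*J(5) = -2 - 48393*5² = -2 - 48393*25 = -2 - 5377*225 = -2 - 1209825 = -1209827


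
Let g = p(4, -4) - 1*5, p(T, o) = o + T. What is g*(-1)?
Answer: 5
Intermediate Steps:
p(T, o) = T + o
g = -5 (g = (4 - 4) - 1*5 = 0 - 5 = -5)
g*(-1) = -5*(-1) = 5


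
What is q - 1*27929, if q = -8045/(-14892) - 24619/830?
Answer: -172786221619/6180180 ≈ -27958.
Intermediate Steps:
q = -179974399/6180180 (q = -8045*(-1/14892) - 24619*1/830 = 8045/14892 - 24619/830 = -179974399/6180180 ≈ -29.121)
q - 1*27929 = -179974399/6180180 - 1*27929 = -179974399/6180180 - 27929 = -172786221619/6180180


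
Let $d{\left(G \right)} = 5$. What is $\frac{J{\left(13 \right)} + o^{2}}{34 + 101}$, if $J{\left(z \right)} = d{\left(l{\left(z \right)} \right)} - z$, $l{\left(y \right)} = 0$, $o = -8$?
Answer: $\frac{56}{135} \approx 0.41481$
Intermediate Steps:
$J{\left(z \right)} = 5 - z$
$\frac{J{\left(13 \right)} + o^{2}}{34 + 101} = \frac{\left(5 - 13\right) + \left(-8\right)^{2}}{34 + 101} = \frac{\left(5 - 13\right) + 64}{135} = \frac{-8 + 64}{135} = \frac{1}{135} \cdot 56 = \frac{56}{135}$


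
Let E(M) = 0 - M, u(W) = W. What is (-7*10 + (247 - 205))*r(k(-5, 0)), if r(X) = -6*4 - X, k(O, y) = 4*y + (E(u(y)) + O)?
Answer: 532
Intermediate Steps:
E(M) = -M
k(O, y) = O + 3*y (k(O, y) = 4*y + (-y + O) = 4*y + (O - y) = O + 3*y)
r(X) = -24 - X
(-7*10 + (247 - 205))*r(k(-5, 0)) = (-7*10 + (247 - 205))*(-24 - (-5 + 3*0)) = (-70 + 42)*(-24 - (-5 + 0)) = -28*(-24 - 1*(-5)) = -28*(-24 + 5) = -28*(-19) = 532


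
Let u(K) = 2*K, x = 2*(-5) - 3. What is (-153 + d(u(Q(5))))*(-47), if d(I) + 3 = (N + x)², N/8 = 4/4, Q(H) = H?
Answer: 6157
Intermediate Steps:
x = -13 (x = -10 - 3 = -13)
N = 8 (N = 8*(4/4) = 8*(4*(¼)) = 8*1 = 8)
d(I) = 22 (d(I) = -3 + (8 - 13)² = -3 + (-5)² = -3 + 25 = 22)
(-153 + d(u(Q(5))))*(-47) = (-153 + 22)*(-47) = -131*(-47) = 6157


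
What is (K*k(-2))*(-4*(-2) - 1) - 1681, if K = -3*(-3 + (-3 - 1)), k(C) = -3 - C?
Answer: -1828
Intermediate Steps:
K = 21 (K = -3*(-3 - 4) = -3*(-7) = 21)
(K*k(-2))*(-4*(-2) - 1) - 1681 = (21*(-3 - 1*(-2)))*(-4*(-2) - 1) - 1681 = (21*(-3 + 2))*(8 - 1) - 1681 = (21*(-1))*7 - 1681 = -21*7 - 1681 = -147 - 1681 = -1828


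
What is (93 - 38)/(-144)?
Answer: -55/144 ≈ -0.38194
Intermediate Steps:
(93 - 38)/(-144) = 55*(-1/144) = -55/144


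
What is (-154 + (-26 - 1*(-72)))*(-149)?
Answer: 16092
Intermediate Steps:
(-154 + (-26 - 1*(-72)))*(-149) = (-154 + (-26 + 72))*(-149) = (-154 + 46)*(-149) = -108*(-149) = 16092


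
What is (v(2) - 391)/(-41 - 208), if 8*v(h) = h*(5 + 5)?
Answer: 259/166 ≈ 1.5602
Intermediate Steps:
v(h) = 5*h/4 (v(h) = (h*(5 + 5))/8 = (h*10)/8 = (10*h)/8 = 5*h/4)
(v(2) - 391)/(-41 - 208) = ((5/4)*2 - 391)/(-41 - 208) = (5/2 - 391)/(-249) = -777/2*(-1/249) = 259/166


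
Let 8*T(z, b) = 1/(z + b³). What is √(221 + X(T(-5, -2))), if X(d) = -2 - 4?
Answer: √215 ≈ 14.663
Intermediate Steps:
T(z, b) = 1/(8*(z + b³))
X(d) = -6
√(221 + X(T(-5, -2))) = √(221 - 6) = √215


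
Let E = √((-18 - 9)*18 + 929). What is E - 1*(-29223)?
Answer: 29223 + √443 ≈ 29244.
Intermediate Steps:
E = √443 (E = √(-27*18 + 929) = √(-486 + 929) = √443 ≈ 21.048)
E - 1*(-29223) = √443 - 1*(-29223) = √443 + 29223 = 29223 + √443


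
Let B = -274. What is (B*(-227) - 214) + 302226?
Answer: 364210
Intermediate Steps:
(B*(-227) - 214) + 302226 = (-274*(-227) - 214) + 302226 = (62198 - 214) + 302226 = 61984 + 302226 = 364210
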